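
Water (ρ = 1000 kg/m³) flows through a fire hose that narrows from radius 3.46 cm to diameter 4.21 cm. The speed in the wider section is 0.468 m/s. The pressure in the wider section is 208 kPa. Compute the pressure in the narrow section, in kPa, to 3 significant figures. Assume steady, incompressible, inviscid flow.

P₂ = 207 kPa

Continuity gives A₁v₁ = A₂v₂, so v₂ = (37.6 cm²)/(13.9 cm²) × 0.468 m/s = 1.26 m/s.
Along the horizontal streamline, P + ½ρv² is constant.
P₂ = P₁ − ½ρ(v₂² − v₁²) = 208000 − ½·1000·(1.26² − 0.468²) = 208000 − 690 = 207000 Pa.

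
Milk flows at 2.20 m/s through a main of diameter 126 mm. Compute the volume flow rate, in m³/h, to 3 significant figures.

Q = A·v = 0.0125 m² × 2.20 m/s = 0.0274 m³/s.
Converting: 0.0274 m³/s × 3600 = 98.8 m³/h.

Q = 98.8 m³/h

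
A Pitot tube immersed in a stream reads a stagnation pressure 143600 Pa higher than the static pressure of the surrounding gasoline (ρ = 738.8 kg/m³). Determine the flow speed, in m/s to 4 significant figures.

At the stagnation point the flow is brought to rest, so Bernoulli gives P_stag − P_static = ½ρv².
v = √(2ΔP/ρ) = √(2·143600/738.8) = 19.72 m/s.

19.72 m/s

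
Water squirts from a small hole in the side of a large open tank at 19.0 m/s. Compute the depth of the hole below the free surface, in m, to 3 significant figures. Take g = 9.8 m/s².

For a small hole in a large open tank, ½v² = gh, giving h = v²/(2g).
h = 19.0²/(2·9.8) = 361/19.60 = 18.4 m.

18.4 m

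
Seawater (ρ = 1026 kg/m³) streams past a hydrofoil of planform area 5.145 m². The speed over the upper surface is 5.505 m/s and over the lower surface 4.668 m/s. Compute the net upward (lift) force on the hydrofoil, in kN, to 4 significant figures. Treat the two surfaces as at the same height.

With equal heights on the two surfaces, Bernoulli gives P_lower − P_upper = ½ρ(v_upper² − v_lower²).
ΔP = ½·1026·(5.505² − 4.668²) = 4368 Pa.
Lift = ΔP · A = 4368 × 5.145 = 22470 N.

22.47 kN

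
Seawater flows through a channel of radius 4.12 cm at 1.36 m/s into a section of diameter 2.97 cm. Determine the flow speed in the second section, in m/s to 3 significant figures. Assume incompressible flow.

Mass conservation (A₁v₁ = A₂v₂) gives v₂ = 1.36 × 53.3/6.93 = 10.5 m/s.

v₂ ≈ 10.5 m/s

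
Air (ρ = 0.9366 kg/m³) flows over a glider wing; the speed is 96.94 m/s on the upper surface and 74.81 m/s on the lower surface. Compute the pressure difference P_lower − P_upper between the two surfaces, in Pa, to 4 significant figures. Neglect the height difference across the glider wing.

Bernoulli (same height): P_lower − P_upper = ½ρ(v_upper² − v_lower²).
ΔP = ½·0.9366·(96.94² − 74.81²) = 1780 Pa.

ΔP = 1780 Pa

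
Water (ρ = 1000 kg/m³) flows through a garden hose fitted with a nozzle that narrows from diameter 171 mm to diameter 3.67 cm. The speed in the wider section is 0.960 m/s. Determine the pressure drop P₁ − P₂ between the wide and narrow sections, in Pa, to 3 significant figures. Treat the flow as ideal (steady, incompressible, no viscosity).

217000 Pa

By continuity, v₂ = v₁·A₁/A₂ = 0.960·(230/10.6) = 20.8 m/s.
The pipe is horizontal, so Bernoulli reduces to P₁ + ½ρv₁² = P₂ + ½ρv₂².
P₁ − P₂ = ½·1000·(20.8² − 0.960²) = ½·1000·433 = 217000 Pa.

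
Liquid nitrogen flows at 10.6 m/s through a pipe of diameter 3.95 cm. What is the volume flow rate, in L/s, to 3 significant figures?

Q ≈ 13.0 L/s

Q = A·v = 0.00123 m² × 10.6 m/s = 0.0130 m³/s.
Converting: 0.0130 m³/s × 1000 = 13.0 L/s.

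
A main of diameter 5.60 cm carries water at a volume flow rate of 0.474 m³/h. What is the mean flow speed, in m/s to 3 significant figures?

0.0535 m/s

Q = 0.474 m³/h = 0.000132 m³/s.
v = Q/A = 0.000132 / 0.00246 = 0.0535 m/s.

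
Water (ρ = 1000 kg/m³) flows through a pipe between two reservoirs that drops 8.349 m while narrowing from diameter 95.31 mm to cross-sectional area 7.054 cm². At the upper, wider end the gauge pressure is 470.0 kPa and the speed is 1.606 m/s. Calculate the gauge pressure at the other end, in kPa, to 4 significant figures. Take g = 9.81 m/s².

The volume flow rate is constant, so v₂ = (A₁/A₂)v₁ = (71.35/7.054)·1.606 = 16.24 m/s.
Bernoulli: P₁ + ½ρv₁² + ρg h₁ = P₂ + ½ρv₂² + ρg h₂, so P₂ = P₁ + ½ρ(v₁² − v₂²) − ρg(h₂ − h₁).
P₂ = 470000 + ½·1000·(1.606² − 16.24²) − 1000·9.81·(−8.349) = 470000 + (-130600) − (-81900) = 421300 Pa.

421.3 kPa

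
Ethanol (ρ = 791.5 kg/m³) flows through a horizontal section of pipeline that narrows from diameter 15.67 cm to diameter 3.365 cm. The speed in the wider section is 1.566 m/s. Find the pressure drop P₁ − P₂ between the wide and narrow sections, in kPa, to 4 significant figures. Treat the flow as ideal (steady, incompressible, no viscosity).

By continuity, v₂ = v₁·A₁/A₂ = 1.566·(192.9/8.893) = 33.96 m/s.
Bernoulli (h₁ = h₂): P₁ − P₂ = ½ρ(v₂² − v₁²).
P₁ − P₂ = ½·791.5·(33.96² − 1.566²) = ½·791.5·1151 = 455400 Pa.

455.4 kPa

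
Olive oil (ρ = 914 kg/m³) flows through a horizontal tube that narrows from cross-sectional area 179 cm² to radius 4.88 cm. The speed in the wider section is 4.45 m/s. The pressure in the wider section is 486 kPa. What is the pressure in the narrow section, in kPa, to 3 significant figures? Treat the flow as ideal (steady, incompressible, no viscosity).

P₂ ≈ 443 kPa

By continuity, v₂ = v₁·A₁/A₂ = 4.45·(179/74.8) = 10.6 m/s.
Along the horizontal streamline, P + ½ρv² is constant.
P₂ = P₁ − ½ρ(v₂² − v₁²) = 486000 − ½·914·(10.6² − 4.45²) = 486000 − 42800 = 443000 Pa.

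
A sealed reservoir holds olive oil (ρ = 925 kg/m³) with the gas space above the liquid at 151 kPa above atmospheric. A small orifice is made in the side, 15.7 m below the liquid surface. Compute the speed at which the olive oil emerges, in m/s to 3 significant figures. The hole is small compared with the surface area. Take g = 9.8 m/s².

Take point 1 at the surface (v₁ ≈ 0) and point 2 at the hole (at atmospheric pressure). Bernoulli: P₁ + ρg h = P_atm + ½ρv₂².
With P₁ − P_atm = 151000 Pa, v₂ = √(2gh + 2ΔP/ρ) = √(2·9.8·15.7 + 2·151000/925) = 25.2 m/s.

25.2 m/s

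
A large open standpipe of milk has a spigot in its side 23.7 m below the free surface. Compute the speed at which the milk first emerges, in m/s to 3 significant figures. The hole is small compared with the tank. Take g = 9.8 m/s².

21.6 m/s

Bernoulli from surface to hole (P equal, v_surface ≈ 0): v = √(2gh) = √(2×9.8×23.7) = 21.6 m/s.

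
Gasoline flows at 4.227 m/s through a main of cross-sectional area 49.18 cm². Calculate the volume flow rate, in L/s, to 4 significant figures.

Q = A·v = 0.004918 m² × 4.227 m/s = 0.02079 m³/s.
Converting: 0.02079 m³/s × 1000 = 20.79 L/s.

Q = 20.79 L/s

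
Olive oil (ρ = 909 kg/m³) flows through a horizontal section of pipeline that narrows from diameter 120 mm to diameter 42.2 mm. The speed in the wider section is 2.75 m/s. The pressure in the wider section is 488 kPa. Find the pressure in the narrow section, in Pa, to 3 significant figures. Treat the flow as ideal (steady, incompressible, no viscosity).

Continuity gives A₁v₁ = A₂v₂, so v₂ = (113 cm²)/(14.0 cm²) × 2.75 m/s = 22.2 m/s.
Bernoulli (h₁ = h₂): P₁ − P₂ = ½ρ(v₂² − v₁²).
P₂ = P₁ − ½ρ(v₂² − v₁²) = 488000 − ½·909·(22.2² − 2.75²) = 488000 − 221000 = 267000 Pa.

P₂ ≈ 267000 Pa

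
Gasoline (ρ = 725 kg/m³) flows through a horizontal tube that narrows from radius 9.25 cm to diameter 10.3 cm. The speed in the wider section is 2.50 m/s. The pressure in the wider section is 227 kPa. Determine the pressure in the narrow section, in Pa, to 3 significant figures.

The volume flow rate is constant, so v₂ = (A₁/A₂)v₁ = (269/83.3)·2.50 = 8.07 m/s.
Bernoulli (h₁ = h₂): P₁ − P₂ = ½ρ(v₂² − v₁²).
P₂ = P₁ − ½ρ(v₂² − v₁²) = 227000 − ½·725·(8.07² − 2.50²) = 227000 − 21300 = 206000 Pa.

P₂ = 206000 Pa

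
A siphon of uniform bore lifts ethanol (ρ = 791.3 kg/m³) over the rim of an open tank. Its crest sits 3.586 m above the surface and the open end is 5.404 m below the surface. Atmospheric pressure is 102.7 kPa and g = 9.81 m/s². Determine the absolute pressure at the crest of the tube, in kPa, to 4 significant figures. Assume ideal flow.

P_top = 32.91 kPa

The outlet speed comes from Torricelli: v = √(2g·5.404) = 10.30 m/s.
The bore is uniform, so the speed at the crest is the same v. Bernoulli surface→crest: P_atm = P_top + ½ρv² + ρg·h_top.
P_top = 102700 − ½·791.3·10.30² − 791.3·9.81·3.586 = 32910 Pa.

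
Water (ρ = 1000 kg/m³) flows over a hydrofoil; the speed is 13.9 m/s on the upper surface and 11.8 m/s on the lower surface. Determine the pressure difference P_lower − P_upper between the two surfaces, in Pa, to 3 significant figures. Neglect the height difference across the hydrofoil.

27000 Pa

Bernoulli (same height): P_lower − P_upper = ½ρ(v_upper² − v_lower²).
ΔP = ½·1000·(13.9² − 11.8²) = 27000 Pa.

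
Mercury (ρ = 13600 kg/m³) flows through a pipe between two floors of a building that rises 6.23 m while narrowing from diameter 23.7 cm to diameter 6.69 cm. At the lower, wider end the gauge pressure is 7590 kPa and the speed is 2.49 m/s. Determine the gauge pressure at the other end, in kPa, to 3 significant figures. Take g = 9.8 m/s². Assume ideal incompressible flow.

By continuity, v₂ = v₁·A₁/A₂ = 2.49·(441/35.2) = 31.2 m/s.
Energy conservation along the streamline gives P₂ = P₁ − ½ρ(v₂² − v₁²) − ρg(h₂ − h₁).
P₂ = 7590000 + ½·13600·(2.49² − 31.2²) − 13600·9.8·(+6.23) = 7590000 + (-6600000) − (830000) = 161000 Pa.

P₂ ≈ 161 kPa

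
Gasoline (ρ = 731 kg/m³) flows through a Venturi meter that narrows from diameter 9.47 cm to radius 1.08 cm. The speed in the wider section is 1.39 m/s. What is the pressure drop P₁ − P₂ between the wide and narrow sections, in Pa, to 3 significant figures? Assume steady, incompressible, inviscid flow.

Mass conservation (A₁v₁ = A₂v₂) gives v₂ = 1.39 × 70.4/3.66 = 26.7 m/s.
Along the horizontal streamline, P + ½ρv² is constant.
P₁ − P₂ = ½·731·(26.7² − 1.39²) = ½·731·712 = 260000 Pa.

ΔP ≈ 260000 Pa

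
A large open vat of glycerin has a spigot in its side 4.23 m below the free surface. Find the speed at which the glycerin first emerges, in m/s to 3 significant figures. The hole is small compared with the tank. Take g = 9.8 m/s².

Bernoulli from surface to hole (P equal, v_surface ≈ 0): v = √(2gh) = √(2×9.8×4.23) = 9.11 m/s.

v ≈ 9.11 m/s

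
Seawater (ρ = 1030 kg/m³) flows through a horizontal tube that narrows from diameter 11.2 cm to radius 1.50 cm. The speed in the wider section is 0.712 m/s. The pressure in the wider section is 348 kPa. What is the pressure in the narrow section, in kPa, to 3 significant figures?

P₂ = 298 kPa

By continuity, v₂ = v₁·A₁/A₂ = 0.712·(98.5/7.07) = 9.92 m/s.
The pipe is horizontal, so Bernoulli reduces to P₁ + ½ρv₁² = P₂ + ½ρv₂².
P₂ = P₁ − ½ρ(v₂² − v₁²) = 348000 − ½·1030·(9.92² − 0.712²) = 348000 − 50500 = 298000 Pa.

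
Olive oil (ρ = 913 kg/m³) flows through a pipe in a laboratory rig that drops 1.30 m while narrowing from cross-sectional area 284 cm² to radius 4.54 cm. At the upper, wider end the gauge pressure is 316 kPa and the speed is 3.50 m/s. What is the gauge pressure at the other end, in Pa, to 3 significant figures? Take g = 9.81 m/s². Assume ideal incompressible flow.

Continuity gives A₁v₁ = A₂v₂, so v₂ = (284 cm²)/(64.8 cm²) × 3.50 m/s = 15.4 m/s.
Applying Bernoulli between the two ends and solving for P₂: P₂ = P₁ + ½ρ(v₁² − v₂²) − ρgΔh.
P₂ = 316000 + ½·913·(3.50² − 15.4²) − 913·9.81·(−1.30) = 316000 + (-102000) − (-11600) = 226000 Pa.

226000 Pa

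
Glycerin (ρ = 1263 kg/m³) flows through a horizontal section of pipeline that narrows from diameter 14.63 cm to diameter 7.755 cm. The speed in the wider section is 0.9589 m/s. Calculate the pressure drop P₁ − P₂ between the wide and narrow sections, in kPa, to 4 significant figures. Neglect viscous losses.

ΔP = 6.774 kPa

The volume flow rate is constant, so v₂ = (A₁/A₂)v₁ = (168.1/47.23)·0.9589 = 3.413 m/s.
Along the horizontal streamline, P + ½ρv² is constant.
P₁ − P₂ = ½·1263·(3.413² − 0.9589²) = ½·1263·10.73 = 6774 Pa.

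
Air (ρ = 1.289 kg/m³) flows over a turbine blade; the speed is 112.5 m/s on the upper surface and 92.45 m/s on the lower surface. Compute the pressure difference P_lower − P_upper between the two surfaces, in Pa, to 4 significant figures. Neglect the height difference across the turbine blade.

ΔP ≈ 2648 Pa

Bernoulli (same height): P_lower − P_upper = ½ρ(v_upper² − v_lower²).
ΔP = ½·1.289·(112.5² − 92.45²) = 2648 Pa.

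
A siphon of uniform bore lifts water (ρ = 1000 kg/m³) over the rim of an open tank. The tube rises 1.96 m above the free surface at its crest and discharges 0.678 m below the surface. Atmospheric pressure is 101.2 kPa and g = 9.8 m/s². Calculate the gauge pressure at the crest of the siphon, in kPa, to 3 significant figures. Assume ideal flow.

The outlet speed comes from Torricelli: v = √(2g·0.678) = 3.65 m/s.
Continuity keeps v the same throughout the tube; from surface to crest, P_atm + 0 = P_top + ½ρv² + ρg·h_top.
P_top = 101200 − ½·1000·3.65² − 1000·9.8·1.96 = 75300 Pa. So P_gauge = P_top − P_atm = -25900 Pa.

P_gauge = -25.9 kPa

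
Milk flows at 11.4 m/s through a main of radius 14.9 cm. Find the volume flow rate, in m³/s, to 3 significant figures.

Q = A·v = 0.0697 m² × 11.4 m/s = 0.795 m³/s.

Q ≈ 0.795 m³/s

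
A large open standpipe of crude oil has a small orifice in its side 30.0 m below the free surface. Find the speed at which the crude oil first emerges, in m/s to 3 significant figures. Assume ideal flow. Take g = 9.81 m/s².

v = 24.3 m/s

Torricelli's result v = √(2gh) gives v = √(2·9.81·30.0) = 24.3 m/s.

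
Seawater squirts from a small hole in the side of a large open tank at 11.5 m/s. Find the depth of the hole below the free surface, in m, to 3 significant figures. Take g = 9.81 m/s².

For a small hole in a large open tank, ½v² = gh, giving h = v²/(2g).
h = 11.5²/(2·9.81) = 132/19.62 = 6.74 m.

h ≈ 6.74 m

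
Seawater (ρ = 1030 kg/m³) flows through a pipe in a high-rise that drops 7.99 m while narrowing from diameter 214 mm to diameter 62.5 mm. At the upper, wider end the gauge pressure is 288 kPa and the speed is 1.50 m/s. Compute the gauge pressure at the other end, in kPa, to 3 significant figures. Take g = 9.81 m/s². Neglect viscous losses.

211 kPa

By continuity, v₂ = v₁·A₁/A₂ = 1.50·(360/30.7) = 17.6 m/s.
Bernoulli: P₁ + ½ρv₁² + ρg h₁ = P₂ + ½ρv₂² + ρg h₂, so P₂ = P₁ + ½ρ(v₁² − v₂²) − ρg(h₂ − h₁).
P₂ = 288000 + ½·1030·(1.50² − 17.6²) − 1030·9.81·(−7.99) = 288000 + (-158000) − (-80700) = 211000 Pa.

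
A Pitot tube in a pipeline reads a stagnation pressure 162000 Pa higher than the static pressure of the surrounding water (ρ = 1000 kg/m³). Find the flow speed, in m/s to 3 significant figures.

Bernoulli between the free stream and the stagnation point: ½ρv² = P_stag − P_static.
v = √(2ΔP/ρ) = √(2·162000/1000) = 18.0 m/s.

v = 18.0 m/s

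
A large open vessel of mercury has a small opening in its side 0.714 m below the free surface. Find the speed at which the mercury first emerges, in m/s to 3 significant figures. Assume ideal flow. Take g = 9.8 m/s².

The surface is effectively still and both ends are open, so ½v² = gh and v = √(2·9.8·0.714) = 3.74 m/s.

v = 3.74 m/s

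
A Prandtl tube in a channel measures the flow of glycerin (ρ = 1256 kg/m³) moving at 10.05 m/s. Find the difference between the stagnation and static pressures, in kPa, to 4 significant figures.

ΔP ≈ 63.43 kPa

At the stagnation point the flow is brought to rest, so Bernoulli gives P_stag − P_static = ½ρv².
ΔP = ½·1256·10.05² = 63430 Pa.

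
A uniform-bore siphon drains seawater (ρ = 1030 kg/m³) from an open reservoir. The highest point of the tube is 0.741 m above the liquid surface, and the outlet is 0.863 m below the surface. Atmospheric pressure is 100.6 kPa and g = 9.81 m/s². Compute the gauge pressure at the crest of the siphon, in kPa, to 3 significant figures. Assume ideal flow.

Bernoulli surface→outlet gives ½v² = g·h_out, so v = √(2·9.81·0.863) = 4.11 m/s.
The bore is uniform, so the speed at the crest is the same v. Bernoulli surface→crest: P_atm = P_top + ½ρv² + ρg·h_top.
P_top = 100600 − ½·1030·4.11² − 1030·9.81·0.741 = 84400 Pa. So P_gauge = P_top − P_atm = -16200 Pa.

P_gauge ≈ -16.2 kPa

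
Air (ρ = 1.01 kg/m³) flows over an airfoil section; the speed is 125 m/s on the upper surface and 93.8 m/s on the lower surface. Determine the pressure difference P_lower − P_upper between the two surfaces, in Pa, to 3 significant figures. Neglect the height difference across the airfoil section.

3450 Pa

The pressure is lower where the speed is higher: ΔP = ½ρ(v_up² − v_low²).
ΔP = ½·1.01·(125² − 93.8²) = 3450 Pa.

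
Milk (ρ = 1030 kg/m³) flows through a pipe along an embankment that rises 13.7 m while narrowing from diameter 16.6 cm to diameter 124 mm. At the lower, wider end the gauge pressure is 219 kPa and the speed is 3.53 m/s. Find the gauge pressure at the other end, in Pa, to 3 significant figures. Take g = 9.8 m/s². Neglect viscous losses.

P₂ ≈ 66500 Pa

Continuity gives A₁v₁ = A₂v₂, so v₂ = (216 cm²)/(121 cm²) × 3.53 m/s = 6.33 m/s.
Bernoulli: P₁ + ½ρv₁² + ρg h₁ = P₂ + ½ρv₂² + ρg h₂, so P₂ = P₁ + ½ρ(v₁² − v₂²) − ρg(h₂ − h₁).
P₂ = 219000 + ½·1030·(3.53² − 6.33²) − 1030·9.8·(+13.7) = 219000 + (-14200) − (138000) = 66500 Pa.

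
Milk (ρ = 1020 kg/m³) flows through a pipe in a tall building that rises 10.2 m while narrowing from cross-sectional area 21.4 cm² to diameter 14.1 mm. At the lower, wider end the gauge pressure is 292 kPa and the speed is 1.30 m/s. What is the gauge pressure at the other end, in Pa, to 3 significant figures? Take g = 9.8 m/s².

Continuity gives A₁v₁ = A₂v₂, so v₂ = (21.4 cm²)/(1.56 cm²) × 1.30 m/s = 17.8 m/s.
Applying Bernoulli between the two ends and solving for P₂: P₂ = P₁ + ½ρ(v₁² − v₂²) − ρgΔh.
P₂ = 292000 + ½·1020·(1.30² − 17.8²) − 1020·9.8·(+10.2) = 292000 + (-161000) − (102000) = 29000 Pa.

P₂ ≈ 29000 Pa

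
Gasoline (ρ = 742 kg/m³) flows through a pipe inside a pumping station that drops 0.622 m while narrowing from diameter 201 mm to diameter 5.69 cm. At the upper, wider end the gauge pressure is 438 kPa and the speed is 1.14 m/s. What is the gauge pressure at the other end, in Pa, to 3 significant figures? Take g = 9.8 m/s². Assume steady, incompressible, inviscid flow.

P₂ = 368000 Pa

The volume flow rate is constant, so v₂ = (A₁/A₂)v₁ = (317/25.4)·1.14 = 14.2 m/s.
Energy conservation along the streamline gives P₂ = P₁ − ½ρ(v₂² − v₁²) − ρg(h₂ − h₁).
P₂ = 438000 + ½·742·(1.14² − 14.2²) − 742·9.8·(−0.622) = 438000 + (-74600) − (-4520) = 368000 Pa.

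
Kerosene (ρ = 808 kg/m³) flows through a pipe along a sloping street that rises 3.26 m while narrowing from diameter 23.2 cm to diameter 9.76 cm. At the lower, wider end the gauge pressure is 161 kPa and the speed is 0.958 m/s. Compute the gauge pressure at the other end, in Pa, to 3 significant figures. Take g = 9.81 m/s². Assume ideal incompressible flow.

By continuity, v₂ = v₁·A₁/A₂ = 0.958·(423/74.8) = 5.41 m/s.
Bernoulli: P₁ + ½ρv₁² + ρg h₁ = P₂ + ½ρv₂² + ρg h₂, so P₂ = P₁ + ½ρ(v₁² − v₂²) − ρg(h₂ − h₁).
P₂ = 161000 + ½·808·(0.958² − 5.41²) − 808·9.81·(+3.26) = 161000 + (-11500) − (25800) = 124000 Pa.

P₂ ≈ 124000 Pa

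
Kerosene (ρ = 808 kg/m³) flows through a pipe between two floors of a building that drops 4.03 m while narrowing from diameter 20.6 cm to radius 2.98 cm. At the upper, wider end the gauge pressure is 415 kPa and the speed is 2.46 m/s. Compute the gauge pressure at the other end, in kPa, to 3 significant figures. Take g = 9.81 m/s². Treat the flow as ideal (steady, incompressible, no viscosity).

P₂ ≈ 100 kPa

By continuity, v₂ = v₁·A₁/A₂ = 2.46·(333/27.9) = 29.4 m/s.
Energy conservation along the streamline gives P₂ = P₁ − ½ρ(v₂² − v₁²) − ρg(h₂ − h₁).
P₂ = 415000 + ½·808·(2.46² − 29.4²) − 808·9.81·(−4.03) = 415000 + (-346000) − (-31900) = 100000 Pa.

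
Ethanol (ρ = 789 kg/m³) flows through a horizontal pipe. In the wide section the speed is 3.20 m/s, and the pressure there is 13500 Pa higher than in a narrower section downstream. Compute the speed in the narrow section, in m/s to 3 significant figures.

Along the level pipe P + ½ρv² is conserved, hence v₂² = v₁² + 2(P₁ − P₂)/ρ.
v₂ = √(3.20² + 2·13500/789) = √(10.2 + 34.2) = 6.67 m/s.

6.67 m/s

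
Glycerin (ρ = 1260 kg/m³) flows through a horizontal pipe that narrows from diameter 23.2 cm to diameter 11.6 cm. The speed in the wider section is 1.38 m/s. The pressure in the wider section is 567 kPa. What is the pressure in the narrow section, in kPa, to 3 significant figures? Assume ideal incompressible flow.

549 kPa

By continuity, v₂ = v₁·A₁/A₂ = 1.38·(423/106) = 5.52 m/s.
Along the horizontal streamline, P + ½ρv² is constant.
P₂ = P₁ − ½ρ(v₂² − v₁²) = 567000 − ½·1260·(5.52² − 1.38²) = 567000 − 18000 = 549000 Pa.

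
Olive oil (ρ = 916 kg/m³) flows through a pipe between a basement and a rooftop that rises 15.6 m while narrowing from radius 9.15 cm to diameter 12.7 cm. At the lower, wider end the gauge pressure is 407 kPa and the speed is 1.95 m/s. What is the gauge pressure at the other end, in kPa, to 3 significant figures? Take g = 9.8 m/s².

P₂ ≈ 261 kPa

The volume flow rate is constant, so v₂ = (A₁/A₂)v₁ = (263/127)·1.95 = 4.05 m/s.
Energy conservation along the streamline gives P₂ = P₁ − ½ρ(v₂² − v₁²) − ρg(h₂ − h₁).
P₂ = 407000 + ½·916·(1.95² − 4.05²) − 916·9.8·(+15.6) = 407000 + (-5770) − (140000) = 261000 Pa.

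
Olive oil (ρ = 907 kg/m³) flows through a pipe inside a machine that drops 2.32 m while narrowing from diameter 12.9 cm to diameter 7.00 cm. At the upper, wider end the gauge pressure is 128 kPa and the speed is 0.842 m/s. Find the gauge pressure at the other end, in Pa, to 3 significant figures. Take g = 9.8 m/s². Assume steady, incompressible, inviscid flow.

P₂ ≈ 145000 Pa

Mass conservation (A₁v₁ = A₂v₂) gives v₂ = 0.842 × 131/38.5 = 2.86 m/s.
Bernoulli: P₁ + ½ρv₁² + ρg h₁ = P₂ + ½ρv₂² + ρg h₂, so P₂ = P₁ + ½ρ(v₁² − v₂²) − ρg(h₂ − h₁).
P₂ = 128000 + ½·907·(0.842² − 2.86²) − 907·9.8·(−2.32) = 128000 + (-3390) − (-20600) = 145000 Pa.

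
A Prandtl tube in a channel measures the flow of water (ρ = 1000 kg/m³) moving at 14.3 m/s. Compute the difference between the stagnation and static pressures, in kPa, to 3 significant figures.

At the stagnation point the flow is brought to rest, so Bernoulli gives P_stag − P_static = ½ρv².
ΔP = ½·1000·14.3² = 102000 Pa.

102 kPa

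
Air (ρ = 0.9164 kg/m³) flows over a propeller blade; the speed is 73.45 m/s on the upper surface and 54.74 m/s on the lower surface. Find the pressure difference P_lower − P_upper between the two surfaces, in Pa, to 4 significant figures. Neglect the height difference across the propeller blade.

ΔP = 1099 Pa

With negligible Δh, P + ½ρv² is constant, so P_low − P_up = ½ρ(v_up² − v_low²).
ΔP = ½·0.9164·(73.45² − 54.74²) = 1099 Pa.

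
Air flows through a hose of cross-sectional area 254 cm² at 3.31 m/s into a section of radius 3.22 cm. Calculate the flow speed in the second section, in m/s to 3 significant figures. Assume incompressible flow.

v₂ ≈ 25.8 m/s

Continuity gives A₁v₁ = A₂v₂, so v₂ = (254 cm²)/(32.6 cm²) × 3.31 m/s = 25.8 m/s.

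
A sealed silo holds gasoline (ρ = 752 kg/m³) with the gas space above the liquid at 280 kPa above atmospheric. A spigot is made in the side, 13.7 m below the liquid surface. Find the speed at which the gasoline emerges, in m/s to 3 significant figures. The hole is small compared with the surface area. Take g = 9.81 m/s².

Take point 1 at the surface (v₁ ≈ 0) and point 2 at the hole (at atmospheric pressure). Bernoulli: P₁ + ρg h = P_atm + ½ρv₂².
With P₁ − P_atm = 280000 Pa, v₂ = √(2gh + 2ΔP/ρ) = √(2·9.81·13.7 + 2·280000/752) = 31.8 m/s.

v ≈ 31.8 m/s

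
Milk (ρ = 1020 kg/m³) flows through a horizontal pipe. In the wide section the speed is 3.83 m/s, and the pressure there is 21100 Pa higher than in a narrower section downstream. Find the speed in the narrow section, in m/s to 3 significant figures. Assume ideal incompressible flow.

With h₁ = h₂, rearranging Bernoulli gives v₂ = √(v₁² + 2ΔP/ρ).
v₂ = √(3.83² + 2·21100/1020) = √(14.7 + 41.4) = 7.49 m/s.

v₂ = 7.49 m/s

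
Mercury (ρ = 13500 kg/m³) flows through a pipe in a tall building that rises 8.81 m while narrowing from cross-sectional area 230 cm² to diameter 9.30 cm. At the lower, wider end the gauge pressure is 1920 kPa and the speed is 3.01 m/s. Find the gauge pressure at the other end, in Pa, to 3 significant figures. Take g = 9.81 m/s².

113000 Pa

Continuity gives A₁v₁ = A₂v₂, so v₂ = (230 cm²)/(67.9 cm²) × 3.01 m/s = 10.2 m/s.
Applying Bernoulli between the two ends and solving for P₂: P₂ = P₁ + ½ρ(v₁² − v₂²) − ρgΔh.
P₂ = 1920000 + ½·13500·(3.01² − 10.2²) − 13500·9.81·(+8.81) = 1920000 + (-640000) − (1170000) = 113000 Pa.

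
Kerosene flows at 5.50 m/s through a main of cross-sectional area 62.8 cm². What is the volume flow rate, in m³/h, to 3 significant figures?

Q = A·v = 0.00628 m² × 5.50 m/s = 0.0345 m³/s.
Converting: 0.0345 m³/s × 3600 = 124 m³/h.

Q = 124 m³/h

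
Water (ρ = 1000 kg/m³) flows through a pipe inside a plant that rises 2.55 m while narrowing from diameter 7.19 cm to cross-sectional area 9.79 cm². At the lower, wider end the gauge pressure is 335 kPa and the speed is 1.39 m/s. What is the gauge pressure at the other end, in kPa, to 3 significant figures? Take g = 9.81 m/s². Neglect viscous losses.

P₂ ≈ 294 kPa

Mass conservation (A₁v₁ = A₂v₂) gives v₂ = 1.39 × 40.6/9.79 = 5.76 m/s.
Bernoulli: P₁ + ½ρv₁² + ρg h₁ = P₂ + ½ρv₂² + ρg h₂, so P₂ = P₁ + ½ρ(v₁² − v₂²) − ρg(h₂ − h₁).
P₂ = 335000 + ½·1000·(1.39² − 5.76²) − 1000·9.81·(+2.55) = 335000 + (-15700) − (25000) = 294000 Pa.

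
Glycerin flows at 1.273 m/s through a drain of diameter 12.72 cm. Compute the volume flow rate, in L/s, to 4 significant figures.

Q = A·v = 0.01271 m² × 1.273 m/s = 0.01618 m³/s.
Converting: 0.01618 m³/s × 1000 = 16.18 L/s.

Q = 16.18 L/s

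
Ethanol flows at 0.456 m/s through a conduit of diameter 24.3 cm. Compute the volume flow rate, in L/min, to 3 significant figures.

Q = A·v = 0.0464 m² × 0.456 m/s = 0.0211 m³/s.
Converting: 0.0211 m³/s × 60000 = 1270 L/min.

Q ≈ 1270 L/min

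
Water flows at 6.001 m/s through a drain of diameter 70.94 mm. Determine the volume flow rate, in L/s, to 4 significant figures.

Q = A·v = 0.003953 m² × 6.001 m/s = 0.02372 m³/s.
Converting: 0.02372 m³/s × 1000 = 23.72 L/s.

Q ≈ 23.72 L/s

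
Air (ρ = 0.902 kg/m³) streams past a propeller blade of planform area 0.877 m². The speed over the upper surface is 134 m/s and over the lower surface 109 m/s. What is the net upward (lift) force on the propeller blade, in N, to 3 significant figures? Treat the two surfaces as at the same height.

With equal heights on the two surfaces, Bernoulli gives P_lower − P_upper = ½ρ(v_upper² − v_lower²).
ΔP = ½·0.902·(134² − 109²) = 2740 Pa.
Lift = ΔP · A = 2740 × 0.877 = 2400 N.

F ≈ 2400 N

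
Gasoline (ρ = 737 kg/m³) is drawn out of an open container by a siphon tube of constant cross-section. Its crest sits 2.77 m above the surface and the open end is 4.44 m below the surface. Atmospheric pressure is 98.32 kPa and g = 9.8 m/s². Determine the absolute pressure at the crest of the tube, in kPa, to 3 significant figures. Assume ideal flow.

Bernoulli surface→outlet gives ½v² = g·h_out, so v = √(2·9.8·4.44) = 9.33 m/s.
With constant cross-section the crest speed equals v; applying Bernoulli from the surface up to the crest, P_top = P_atm − ½ρv² − ρg·h_top.
P_top = 98320 − ½·737·9.33² − 737·9.8·2.77 = 46200 Pa.

46.2 kPa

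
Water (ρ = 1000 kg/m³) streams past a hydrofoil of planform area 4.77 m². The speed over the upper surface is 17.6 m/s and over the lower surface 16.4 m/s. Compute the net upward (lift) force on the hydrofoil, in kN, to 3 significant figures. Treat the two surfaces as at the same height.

The faster flow above has the lower pressure; Bernoulli (same height) gives ΔP = ½ρ(v_up² − v_low²).
ΔP = ½·1000·(17.6² − 16.4²) = 20400 Pa.
Lift = ΔP · A = 20400 × 4.77 = 97300 N.

F = 97.3 kN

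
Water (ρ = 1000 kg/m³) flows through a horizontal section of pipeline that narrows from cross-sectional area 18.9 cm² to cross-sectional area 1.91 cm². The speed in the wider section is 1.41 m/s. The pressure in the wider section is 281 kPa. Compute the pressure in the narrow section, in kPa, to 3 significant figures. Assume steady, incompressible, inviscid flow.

P₂ ≈ 185 kPa

The volume flow rate is constant, so v₂ = (A₁/A₂)v₁ = (18.9/1.91)·1.41 = 14.0 m/s.
Bernoulli (h₁ = h₂): P₁ − P₂ = ½ρ(v₂² − v₁²).
P₂ = P₁ − ½ρ(v₂² − v₁²) = 281000 − ½·1000·(14.0² − 1.41²) = 281000 − 96300 = 185000 Pa.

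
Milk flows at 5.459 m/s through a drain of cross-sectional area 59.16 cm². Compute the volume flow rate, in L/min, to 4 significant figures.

Q = A·v = 0.005916 m² × 5.459 m/s = 0.03230 m³/s.
Converting: 0.03230 m³/s × 60000 = 1938 L/min.

Q ≈ 1938 L/min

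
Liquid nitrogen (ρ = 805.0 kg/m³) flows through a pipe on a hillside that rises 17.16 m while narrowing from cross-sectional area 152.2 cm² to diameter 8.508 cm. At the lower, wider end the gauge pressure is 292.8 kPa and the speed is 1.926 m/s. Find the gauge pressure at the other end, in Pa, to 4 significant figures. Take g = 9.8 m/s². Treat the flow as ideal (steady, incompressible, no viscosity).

Continuity gives A₁v₁ = A₂v₂, so v₂ = (152.2 cm²)/(56.85 cm²) × 1.926 m/s = 5.156 m/s.
Energy conservation along the streamline gives P₂ = P₁ − ½ρ(v₂² − v₁²) − ρg(h₂ − h₁).
P₂ = 292800 + ½·805.0·(1.926² − 5.156²) − 805.0·9.8·(+17.16) = 292800 + (-9208) − (135400) = 148200 Pa.

P₂ = 148200 Pa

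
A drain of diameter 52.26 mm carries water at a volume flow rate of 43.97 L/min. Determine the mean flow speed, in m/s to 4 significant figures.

v = 0.3416 m/s

Q = 43.97 L/min = 0.0007328 m³/s.
v = Q/A = 0.0007328 / 0.002145 = 0.3416 m/s.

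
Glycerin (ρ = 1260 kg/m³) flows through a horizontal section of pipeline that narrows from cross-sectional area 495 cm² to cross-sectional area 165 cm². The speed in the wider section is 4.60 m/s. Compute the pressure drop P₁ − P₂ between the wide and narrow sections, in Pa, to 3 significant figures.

ΔP ≈ 107000 Pa

The volume flow rate is constant, so v₂ = (A₁/A₂)v₁ = (495/165)·4.60 = 13.8 m/s.
Along the horizontal streamline, P + ½ρv² is constant.
P₁ − P₂ = ½·1260·(13.8² − 4.60²) = ½·1260·169 = 107000 Pa.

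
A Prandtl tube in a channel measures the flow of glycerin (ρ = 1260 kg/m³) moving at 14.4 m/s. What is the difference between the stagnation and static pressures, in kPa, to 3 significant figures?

ΔP ≈ 131 kPa

At the stagnation point the flow is brought to rest, so Bernoulli gives P_stag − P_static = ½ρv².
ΔP = ½·1260·14.4² = 131000 Pa.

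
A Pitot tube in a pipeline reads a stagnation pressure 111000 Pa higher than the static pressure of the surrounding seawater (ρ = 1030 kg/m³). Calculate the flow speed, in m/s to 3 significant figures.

Bernoulli between the free stream and the stagnation point: ½ρv² = P_stag − P_static.
v = √(2ΔP/ρ) = √(2·111000/1030) = 14.7 m/s.

v = 14.7 m/s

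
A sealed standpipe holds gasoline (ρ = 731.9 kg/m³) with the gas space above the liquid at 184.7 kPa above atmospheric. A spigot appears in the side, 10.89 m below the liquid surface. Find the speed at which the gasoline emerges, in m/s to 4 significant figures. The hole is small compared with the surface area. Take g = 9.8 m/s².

v ≈ 26.80 m/s

Take point 1 at the surface (v₁ ≈ 0) and point 2 at the hole (at atmospheric pressure). Bernoulli: P₁ + ρg h = P_atm + ½ρv₂².
With P₁ − P_atm = 184700 Pa, v₂ = √(2gh + 2ΔP/ρ) = √(2·9.8·10.89 + 2·184700/731.9) = 26.80 m/s.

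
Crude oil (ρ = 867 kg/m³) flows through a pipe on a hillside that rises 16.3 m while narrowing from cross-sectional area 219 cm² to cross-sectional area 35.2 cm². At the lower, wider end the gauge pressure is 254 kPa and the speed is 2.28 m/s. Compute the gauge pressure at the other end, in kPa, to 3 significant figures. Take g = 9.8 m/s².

Mass conservation (A₁v₁ = A₂v₂) gives v₂ = 2.28 × 219/35.2 = 14.2 m/s.
Bernoulli: P₁ + ½ρv₁² + ρg h₁ = P₂ + ½ρv₂² + ρg h₂, so P₂ = P₁ + ½ρ(v₁² − v₂²) − ρg(h₂ − h₁).
P₂ = 254000 + ½·867·(2.28² − 14.2²) − 867·9.8·(+16.3) = 254000 + (-85000) − (138000) = 30500 Pa.

30.5 kPa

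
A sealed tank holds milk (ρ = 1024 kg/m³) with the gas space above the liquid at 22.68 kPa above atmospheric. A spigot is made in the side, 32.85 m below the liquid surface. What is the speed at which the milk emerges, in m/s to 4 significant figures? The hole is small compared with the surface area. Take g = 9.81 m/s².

Take point 1 at the surface (v₁ ≈ 0) and point 2 at the hole (at atmospheric pressure). Bernoulli: P₁ + ρg h = P_atm + ½ρv₂².
With P₁ − P_atm = 22680 Pa, v₂ = √(2gh + 2ΔP/ρ) = √(2·9.81·32.85 + 2·22680/1024) = 26.25 m/s.

26.25 m/s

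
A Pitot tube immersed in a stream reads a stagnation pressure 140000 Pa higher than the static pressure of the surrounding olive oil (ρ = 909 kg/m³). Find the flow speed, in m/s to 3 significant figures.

v ≈ 17.6 m/s

Bernoulli between the free stream and the stagnation point: ½ρv² = P_stag − P_static.
v = √(2ΔP/ρ) = √(2·140000/909) = 17.6 m/s.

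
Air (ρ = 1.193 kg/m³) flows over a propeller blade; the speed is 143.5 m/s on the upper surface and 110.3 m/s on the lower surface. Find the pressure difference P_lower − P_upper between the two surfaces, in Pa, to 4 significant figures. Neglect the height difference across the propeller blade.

Bernoulli (same height): P_lower − P_upper = ½ρ(v_upper² − v_lower²).
ΔP = ½·1.193·(143.5² − 110.3²) = 5026 Pa.

ΔP ≈ 5026 Pa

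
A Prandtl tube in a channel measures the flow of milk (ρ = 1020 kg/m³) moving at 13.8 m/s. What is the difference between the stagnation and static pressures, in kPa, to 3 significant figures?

ΔP ≈ 97.1 kPa

Bernoulli between the free stream and the stagnation point: ½ρv² = P_stag − P_static.
ΔP = ½·1020·13.8² = 97100 Pa.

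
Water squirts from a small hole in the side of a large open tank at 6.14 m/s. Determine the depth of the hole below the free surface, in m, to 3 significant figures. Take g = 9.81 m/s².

Inverting v = √(2gh) gives h = v² / 2g.
h = 6.14²/(2·9.81) = 37.7/19.62 = 1.92 m.

h ≈ 1.92 m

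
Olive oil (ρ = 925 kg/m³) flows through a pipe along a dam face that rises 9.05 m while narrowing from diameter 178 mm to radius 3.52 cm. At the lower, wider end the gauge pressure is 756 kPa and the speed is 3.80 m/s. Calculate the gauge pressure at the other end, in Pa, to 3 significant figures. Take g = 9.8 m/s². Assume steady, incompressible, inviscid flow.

By continuity, v₂ = v₁·A₁/A₂ = 3.80·(249/38.9) = 24.3 m/s.
Applying Bernoulli between the two ends and solving for P₂: P₂ = P₁ + ½ρ(v₁² − v₂²) − ρgΔh.
P₂ = 756000 + ½·925·(3.80² − 24.3²) − 925·9.8·(+9.05) = 756000 + (-266000) − (82000) = 408000 Pa.

P₂ ≈ 408000 Pa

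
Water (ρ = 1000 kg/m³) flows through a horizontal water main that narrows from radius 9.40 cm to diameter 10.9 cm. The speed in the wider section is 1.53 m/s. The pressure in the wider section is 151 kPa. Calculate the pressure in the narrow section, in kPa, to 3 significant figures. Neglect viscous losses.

The volume flow rate is constant, so v₂ = (A₁/A₂)v₁ = (278/93.3)·1.53 = 4.55 m/s.
The pipe is horizontal, so Bernoulli reduces to P₁ + ½ρv₁² = P₂ + ½ρv₂².
P₂ = P₁ − ½ρ(v₂² − v₁²) = 151000 − ½·1000·(4.55² − 1.53²) = 151000 − 9190 = 142000 Pa.

P₂ ≈ 142 kPa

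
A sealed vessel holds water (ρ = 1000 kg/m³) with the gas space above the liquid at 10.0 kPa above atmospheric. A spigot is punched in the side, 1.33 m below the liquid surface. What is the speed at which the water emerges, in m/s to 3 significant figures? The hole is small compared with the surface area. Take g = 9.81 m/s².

Take point 1 at the surface (v₁ ≈ 0) and point 2 at the hole (at atmospheric pressure). Bernoulli: P₁ + ρg h = P_atm + ½ρv₂².
With P₁ − P_atm = 10000 Pa, v₂ = √(2gh + 2ΔP/ρ) = √(2·9.81·1.33 + 2·10000/1000) = 6.79 m/s.

v = 6.79 m/s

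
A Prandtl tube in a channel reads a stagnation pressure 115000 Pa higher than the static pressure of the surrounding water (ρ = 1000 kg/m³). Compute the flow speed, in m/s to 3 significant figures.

The dynamic pressure equals the rise in static pressure at the stagnation point: ΔP = ½ρv².
v = √(2ΔP/ρ) = √(2·115000/1000) = 15.2 m/s.

v ≈ 15.2 m/s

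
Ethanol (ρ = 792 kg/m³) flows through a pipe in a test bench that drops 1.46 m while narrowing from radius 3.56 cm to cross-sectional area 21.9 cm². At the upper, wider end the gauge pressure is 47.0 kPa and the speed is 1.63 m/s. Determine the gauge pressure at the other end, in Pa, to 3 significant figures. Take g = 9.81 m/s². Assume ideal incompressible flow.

P₂ = 55900 Pa

Continuity gives A₁v₁ = A₂v₂, so v₂ = (39.8 cm²)/(21.9 cm²) × 1.63 m/s = 2.96 m/s.
Energy conservation along the streamline gives P₂ = P₁ − ½ρ(v₂² − v₁²) − ρg(h₂ − h₁).
P₂ = 47000 + ½·792·(1.63² − 2.96²) − 792·9.81·(−1.46) = 47000 + (-2430) − (-11300) = 55900 Pa.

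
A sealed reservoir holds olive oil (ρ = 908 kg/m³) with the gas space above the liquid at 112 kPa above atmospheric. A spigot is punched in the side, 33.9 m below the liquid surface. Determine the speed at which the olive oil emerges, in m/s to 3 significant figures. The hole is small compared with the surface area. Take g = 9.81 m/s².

Take point 1 at the surface (v₁ ≈ 0) and point 2 at the hole (at atmospheric pressure). Bernoulli: P₁ + ρg h = P_atm + ½ρv₂².
With P₁ − P_atm = 112000 Pa, v₂ = √(2gh + 2ΔP/ρ) = √(2·9.81·33.9 + 2·112000/908) = 30.2 m/s.

30.2 m/s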